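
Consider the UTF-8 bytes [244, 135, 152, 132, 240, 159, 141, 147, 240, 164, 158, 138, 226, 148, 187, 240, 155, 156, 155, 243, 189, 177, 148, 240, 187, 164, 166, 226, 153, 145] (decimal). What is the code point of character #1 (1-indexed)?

Offset 0: leading byte 0xF4 = 11110100 → 4-byte char #1 = F4 87 98 84.
Leading byte 0xF4 = 11110100 matches 11110xxx → 4-byte sequence.
Byte 1: 0xF4 = 11110100, payload 100 (3 bits).
Byte 2: 0x87 = 10000111 (10xxxxxx ✓), payload 000111.
Byte 3: 0x98 = 10011000 (10xxxxxx ✓), payload 011000.
Byte 4: 0x84 = 10000100 (10xxxxxx ✓), payload 000100.
Concatenate: 100000111011000000100 = 0x107604 (21 bits → U+107604).

U+107604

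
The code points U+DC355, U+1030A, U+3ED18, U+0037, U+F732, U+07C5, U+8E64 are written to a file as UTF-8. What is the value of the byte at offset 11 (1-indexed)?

0xB4

1-indexed offset 11 is 0-indexed offset 10.
U+DC355 → 4-byte form F3 9C 8D 95 at offsets 0–3.
U+1030A → 4-byte form F0 90 8C 8A at offsets 4–7.
U+3ED18 → 4-byte form F0 BE B4 98 at offsets 8–11.
Offset 10 falls in char 3's range; it's byte 3 of F0 BE B4 98 = 0xB4.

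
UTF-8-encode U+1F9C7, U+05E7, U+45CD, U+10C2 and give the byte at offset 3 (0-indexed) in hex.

U+1F9C7 → 4-byte form F0 9F A7 87 at offsets 0–3.
Offset 3 falls in char 1's range; it's byte 4 of F0 9F A7 87 = 0x87.

0x87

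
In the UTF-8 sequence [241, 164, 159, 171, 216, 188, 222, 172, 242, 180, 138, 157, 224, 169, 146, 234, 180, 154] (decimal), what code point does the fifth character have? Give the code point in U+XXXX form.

U+0A52

Offset 0: leading byte 0xF1 = 11110001 → 4-byte char #1 = F1 A4 9F AB.
Offset 4: leading byte 0xD8 = 11011000 → 2-byte char #2 = D8 BC.
Offset 6: leading byte 0xDE = 11011110 → 2-byte char #3 = DE AC.
Offset 8: leading byte 0xF2 = 11110010 → 4-byte char #4 = F2 B4 8A 9D.
Offset 12: leading byte 0xE0 = 11100000 → 3-byte char #5 = E0 A9 92.
Leading byte 0xE0 = 11100000 matches 1110xxxx → 3-byte sequence.
Byte 1: 0xE0 = 11100000, payload 0000 (4 bits).
Byte 2: 0xA9 = 10101001 (10xxxxxx ✓), payload 101001.
Byte 3: 0x92 = 10010010 (10xxxxxx ✓), payload 010010.
Concatenate: 0000101001010010 = 0xA52 (16 bits → U+0A52).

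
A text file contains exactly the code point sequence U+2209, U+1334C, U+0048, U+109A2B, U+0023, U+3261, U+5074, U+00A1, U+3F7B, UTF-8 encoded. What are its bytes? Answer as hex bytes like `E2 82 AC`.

U+2209: 3-byte form → E2 88 89.
U+1334C: 4-byte form → F0 93 8D 8C.
U+0048: 1-byte form → 48.
U+109A2B: 4-byte form → F4 89 A8 AB.
U+0023: 1-byte form → 23.
U+3261: 3-byte form → E3 89 A1.
U+5074: 3-byte form → E5 81 B4.
U+00A1: 2-byte form → C2 A1.
U+3F7B: 3-byte form → E3 BD BB.
Concatenated (24 bytes): E2 88 89 F0 93 8D 8C 48 F4 89 A8 AB 23 E3 89 A1 E5 81 B4 C2 A1 E3 BD BB.

E2 88 89 F0 93 8D 8C 48 F4 89 A8 AB 23 E3 89 A1 E5 81 B4 C2 A1 E3 BD BB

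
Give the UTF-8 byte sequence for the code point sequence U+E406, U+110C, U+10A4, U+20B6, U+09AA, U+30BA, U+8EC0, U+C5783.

EE 90 86 E1 84 8C E1 82 A4 E2 82 B6 E0 A6 AA E3 82 BA E8 BB 80 F3 85 9E 83

U+E406: 3-byte form → EE 90 86.
U+110C: 3-byte form → E1 84 8C.
U+10A4: 3-byte form → E1 82 A4.
U+20B6: 3-byte form → E2 82 B6.
U+09AA: 3-byte form → E0 A6 AA.
U+30BA: 3-byte form → E3 82 BA.
U+8EC0: 3-byte form → E8 BB 80.
U+C5783: 4-byte form → F3 85 9E 83.
Concatenated (25 bytes): EE 90 86 E1 84 8C E1 82 A4 E2 82 B6 E0 A6 AA E3 82 BA E8 BB 80 F3 85 9E 83.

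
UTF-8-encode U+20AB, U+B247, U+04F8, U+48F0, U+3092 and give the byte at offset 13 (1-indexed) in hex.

1-indexed offset 13 is 0-indexed offset 12.
U+20AB → 3-byte form E2 82 AB at offsets 0–2.
U+B247 → 3-byte form EB 89 87 at offsets 3–5.
U+04F8 → 2-byte form D3 B8 at offsets 6–7.
U+48F0 → 3-byte form E4 A3 B0 at offsets 8–10.
U+3092 → 3-byte form E3 82 92 at offsets 11–13.
Offset 12 falls in char 5's range; it's byte 2 of E3 82 92 = 0x82.

0x82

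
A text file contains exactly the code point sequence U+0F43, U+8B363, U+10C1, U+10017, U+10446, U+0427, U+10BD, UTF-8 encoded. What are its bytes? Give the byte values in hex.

U+0F43: 3-byte form → E0 BD 83.
U+8B363: 4-byte form → F2 8B 8D A3.
U+10C1: 3-byte form → E1 83 81.
U+10017: 4-byte form → F0 90 80 97.
U+10446: 4-byte form → F0 90 91 86.
U+0427: 2-byte form → D0 A7.
U+10BD: 3-byte form → E1 82 BD.
Concatenated (23 bytes): E0 BD 83 F2 8B 8D A3 E1 83 81 F0 90 80 97 F0 90 91 86 D0 A7 E1 82 BD.

E0 BD 83 F2 8B 8D A3 E1 83 81 F0 90 80 97 F0 90 91 86 D0 A7 E1 82 BD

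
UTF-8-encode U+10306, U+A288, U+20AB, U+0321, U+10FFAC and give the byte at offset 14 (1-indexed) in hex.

0x8F

1-indexed offset 14 is 0-indexed offset 13.
U+10306 → 4-byte form F0 90 8C 86 at offsets 0–3.
U+A288 → 3-byte form EA 8A 88 at offsets 4–6.
U+20AB → 3-byte form E2 82 AB at offsets 7–9.
U+0321 → 2-byte form CC A1 at offsets 10–11.
U+10FFAC → 4-byte form F4 8F BE AC at offsets 12–15.
Offset 13 falls in char 5's range; it's byte 2 of F4 8F BE AC = 0x8F.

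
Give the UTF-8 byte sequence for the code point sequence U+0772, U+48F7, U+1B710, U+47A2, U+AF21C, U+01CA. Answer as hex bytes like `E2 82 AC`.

DD B2 E4 A3 B7 F0 9B 9C 90 E4 9E A2 F2 AF 88 9C C7 8A

U+0772: 2-byte form → DD B2.
U+48F7: 3-byte form → E4 A3 B7.
U+1B710: 4-byte form → F0 9B 9C 90.
U+47A2: 3-byte form → E4 9E A2.
U+AF21C: 4-byte form → F2 AF 88 9C.
U+01CA: 2-byte form → C7 8A.
Concatenated (18 bytes): DD B2 E4 A3 B7 F0 9B 9C 90 E4 9E A2 F2 AF 88 9C C7 8A.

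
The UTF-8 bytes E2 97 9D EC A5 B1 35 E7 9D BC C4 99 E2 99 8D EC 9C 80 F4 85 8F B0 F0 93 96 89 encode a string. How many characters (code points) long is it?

Byte at offset 0: 0xE2 = 11100010 → 3-byte char (#1). Advance 3.
Byte at offset 3: 0xEC = 11101100 → 3-byte char (#2). Advance 3.
Byte at offset 6: 0x35 = 00110101 → 1-byte char (#3). Advance 1.
Byte at offset 7: 0xE7 = 11100111 → 3-byte char (#4). Advance 3.
Byte at offset 10: 0xC4 = 11000100 → 2-byte char (#5). Advance 2.
Byte at offset 12: 0xE2 = 11100010 → 3-byte char (#6). Advance 3.
Byte at offset 15: 0xEC = 11101100 → 3-byte char (#7). Advance 3.
Byte at offset 18: 0xF4 = 11110100 → 4-byte char (#8). Advance 4.
Byte at offset 22: 0xF0 = 11110000 → 4-byte char (#9). Advance 4.
Reached end at offset 26 after 9 code points.

9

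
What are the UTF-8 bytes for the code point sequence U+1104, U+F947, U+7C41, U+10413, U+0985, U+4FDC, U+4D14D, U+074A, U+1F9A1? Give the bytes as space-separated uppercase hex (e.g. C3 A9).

U+1104: 3-byte form → E1 84 84.
U+F947: 3-byte form → EF A5 87.
U+7C41: 3-byte form → E7 B1 81.
U+10413: 4-byte form → F0 90 90 93.
U+0985: 3-byte form → E0 A6 85.
U+4FDC: 3-byte form → E4 BF 9C.
U+4D14D: 4-byte form → F1 8D 85 8D.
U+074A: 2-byte form → DD 8A.
U+1F9A1: 4-byte form → F0 9F A6 A1.
Concatenated (29 bytes): E1 84 84 EF A5 87 E7 B1 81 F0 90 90 93 E0 A6 85 E4 BF 9C F1 8D 85 8D DD 8A F0 9F A6 A1.

E1 84 84 EF A5 87 E7 B1 81 F0 90 90 93 E0 A6 85 E4 BF 9C F1 8D 85 8D DD 8A F0 9F A6 A1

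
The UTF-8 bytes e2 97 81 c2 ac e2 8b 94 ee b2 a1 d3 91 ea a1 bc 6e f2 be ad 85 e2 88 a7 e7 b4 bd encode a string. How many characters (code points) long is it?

10

Byte at offset 0: 0xE2 = 11100010 → 3-byte char (#1). Advance 3.
Byte at offset 3: 0xC2 = 11000010 → 2-byte char (#2). Advance 2.
Byte at offset 5: 0xE2 = 11100010 → 3-byte char (#3). Advance 3.
Byte at offset 8: 0xEE = 11101110 → 3-byte char (#4). Advance 3.
Byte at offset 11: 0xD3 = 11010011 → 2-byte char (#5). Advance 2.
Byte at offset 13: 0xEA = 11101010 → 3-byte char (#6). Advance 3.
Byte at offset 16: 0x6E = 01101110 → 1-byte char (#7). Advance 1.
Byte at offset 17: 0xF2 = 11110010 → 4-byte char (#8). Advance 4.
Byte at offset 21: 0xE2 = 11100010 → 3-byte char (#9). Advance 3.
Byte at offset 24: 0xE7 = 11100111 → 3-byte char (#10). Advance 3.
Reached end at offset 27 after 10 code points.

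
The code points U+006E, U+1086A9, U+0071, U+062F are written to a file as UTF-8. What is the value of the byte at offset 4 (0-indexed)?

0xA9

U+006E → 1-byte form 6E at offsets 0–0.
U+1086A9 → 4-byte form F4 88 9A A9 at offsets 1–4.
Offset 4 falls in char 2's range; it's byte 4 of F4 88 9A A9 = 0xA9.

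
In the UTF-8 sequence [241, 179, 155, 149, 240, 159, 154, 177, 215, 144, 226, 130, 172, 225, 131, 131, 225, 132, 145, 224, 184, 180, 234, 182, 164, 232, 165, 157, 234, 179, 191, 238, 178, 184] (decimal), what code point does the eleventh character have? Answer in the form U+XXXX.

U+ECB8

Offset 0: leading byte 0xF1 = 11110001 → 4-byte char #1 = F1 B3 9B 95.
Offset 4: leading byte 0xF0 = 11110000 → 4-byte char #2 = F0 9F 9A B1.
Offset 8: leading byte 0xD7 = 11010111 → 2-byte char #3 = D7 90.
Offset 10: leading byte 0xE2 = 11100010 → 3-byte char #4 = E2 82 AC.
Offset 13: leading byte 0xE1 = 11100001 → 3-byte char #5 = E1 83 83.
Offset 16: leading byte 0xE1 = 11100001 → 3-byte char #6 = E1 84 91.
Offset 19: leading byte 0xE0 = 11100000 → 3-byte char #7 = E0 B8 B4.
Offset 22: leading byte 0xEA = 11101010 → 3-byte char #8 = EA B6 A4.
Offset 25: leading byte 0xE8 = 11101000 → 3-byte char #9 = E8 A5 9D.
Offset 28: leading byte 0xEA = 11101010 → 3-byte char #10 = EA B3 BF.
Offset 31: leading byte 0xEE = 11101110 → 3-byte char #11 = EE B2 B8.
Leading byte 0xEE = 11101110 matches 1110xxxx → 3-byte sequence.
Byte 1: 0xEE = 11101110, payload 1110 (4 bits).
Byte 2: 0xB2 = 10110010 (10xxxxxx ✓), payload 110010.
Byte 3: 0xB8 = 10111000 (10xxxxxx ✓), payload 111000.
Concatenate: 1110110010111000 = 0xECB8 (16 bits → U+ECB8).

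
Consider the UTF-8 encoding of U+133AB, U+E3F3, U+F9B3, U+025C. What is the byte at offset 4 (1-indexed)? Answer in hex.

0xAB

1-indexed offset 4 is 0-indexed offset 3.
U+133AB → 4-byte form F0 93 8E AB at offsets 0–3.
Offset 3 falls in char 1's range; it's byte 4 of F0 93 8E AB = 0xAB.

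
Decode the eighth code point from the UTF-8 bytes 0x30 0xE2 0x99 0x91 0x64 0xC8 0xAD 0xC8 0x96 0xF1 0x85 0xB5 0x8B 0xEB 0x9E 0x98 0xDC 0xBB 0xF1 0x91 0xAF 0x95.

Offset 0: leading byte 0x30 = 00110000 → 1-byte char #1 = 30.
Offset 1: leading byte 0xE2 = 11100010 → 3-byte char #2 = E2 99 91.
Offset 4: leading byte 0x64 = 01100100 → 1-byte char #3 = 64.
Offset 5: leading byte 0xC8 = 11001000 → 2-byte char #4 = C8 AD.
Offset 7: leading byte 0xC8 = 11001000 → 2-byte char #5 = C8 96.
Offset 9: leading byte 0xF1 = 11110001 → 4-byte char #6 = F1 85 B5 8B.
Offset 13: leading byte 0xEB = 11101011 → 3-byte char #7 = EB 9E 98.
Offset 16: leading byte 0xDC = 11011100 → 2-byte char #8 = DC BB.
Leading byte 0xDC = 11011100 matches 110xxxxx → 2-byte sequence.
Byte 1: 0xDC = 11011100, payload 11100 (5 bits).
Byte 2: 0xBB = 10111011 (10xxxxxx ✓), payload 111011.
Concatenate: 11100111011 = 0x73B (11 bits → U+073B).

U+073B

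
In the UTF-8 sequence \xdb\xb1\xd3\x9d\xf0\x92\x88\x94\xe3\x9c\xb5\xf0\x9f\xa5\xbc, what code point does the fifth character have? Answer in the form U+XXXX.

Offset 0: leading byte 0xDB = 11011011 → 2-byte char #1 = DB B1.
Offset 2: leading byte 0xD3 = 11010011 → 2-byte char #2 = D3 9D.
Offset 4: leading byte 0xF0 = 11110000 → 4-byte char #3 = F0 92 88 94.
Offset 8: leading byte 0xE3 = 11100011 → 3-byte char #4 = E3 9C B5.
Offset 11: leading byte 0xF0 = 11110000 → 4-byte char #5 = F0 9F A5 BC.
Leading byte 0xF0 = 11110000 matches 11110xxx → 4-byte sequence.
Byte 1: 0xF0 = 11110000, payload 000 (3 bits).
Byte 2: 0x9F = 10011111 (10xxxxxx ✓), payload 011111.
Byte 3: 0xA5 = 10100101 (10xxxxxx ✓), payload 100101.
Byte 4: 0xBC = 10111100 (10xxxxxx ✓), payload 111100.
Concatenate: 000011111100101111100 = 0x1F97C (21 bits → U+1F97C).

U+1F97C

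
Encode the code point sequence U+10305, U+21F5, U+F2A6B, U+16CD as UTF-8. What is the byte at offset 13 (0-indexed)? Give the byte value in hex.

U+10305 → 4-byte form F0 90 8C 85 at offsets 0–3.
U+21F5 → 3-byte form E2 87 B5 at offsets 4–6.
U+F2A6B → 4-byte form F3 B2 A9 AB at offsets 7–10.
U+16CD → 3-byte form E1 9B 8D at offsets 11–13.
Offset 13 falls in char 4's range; it's byte 3 of E1 9B 8D = 0x8D.

0x8D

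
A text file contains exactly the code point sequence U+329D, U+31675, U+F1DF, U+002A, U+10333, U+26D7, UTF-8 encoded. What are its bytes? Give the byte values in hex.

U+329D: 3-byte form → E3 8A 9D.
U+31675: 4-byte form → F0 B1 99 B5.
U+F1DF: 3-byte form → EF 87 9F.
U+002A: 1-byte form → 2A.
U+10333: 4-byte form → F0 90 8C B3.
U+26D7: 3-byte form → E2 9B 97.
Concatenated (18 bytes): E3 8A 9D F0 B1 99 B5 EF 87 9F 2A F0 90 8C B3 E2 9B 97.

E3 8A 9D F0 B1 99 B5 EF 87 9F 2A F0 90 8C B3 E2 9B 97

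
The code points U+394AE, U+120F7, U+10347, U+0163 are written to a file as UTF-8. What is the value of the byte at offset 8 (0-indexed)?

U+394AE → 4-byte form F0 B9 92 AE at offsets 0–3.
U+120F7 → 4-byte form F0 92 83 B7 at offsets 4–7.
U+10347 → 4-byte form F0 90 8D 87 at offsets 8–11.
Offset 8 falls in char 3's range; it's byte 1 of F0 90 8D 87 = 0xF0.

0xF0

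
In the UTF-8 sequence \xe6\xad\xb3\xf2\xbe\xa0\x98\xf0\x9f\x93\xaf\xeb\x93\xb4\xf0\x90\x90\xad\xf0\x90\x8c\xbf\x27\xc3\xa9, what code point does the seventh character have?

U+0027

Offset 0: leading byte 0xE6 = 11100110 → 3-byte char #1 = E6 AD B3.
Offset 3: leading byte 0xF2 = 11110010 → 4-byte char #2 = F2 BE A0 98.
Offset 7: leading byte 0xF0 = 11110000 → 4-byte char #3 = F0 9F 93 AF.
Offset 11: leading byte 0xEB = 11101011 → 3-byte char #4 = EB 93 B4.
Offset 14: leading byte 0xF0 = 11110000 → 4-byte char #5 = F0 90 90 AD.
Offset 18: leading byte 0xF0 = 11110000 → 4-byte char #6 = F0 90 8C BF.
Offset 22: leading byte 0x27 = 00100111 → 1-byte char #7 = 27.
Leading byte 0x27 = 00100111 matches 0xxxxxxx → 1-byte sequence.
Byte 1: 0x27 = 00100111, payload 0100111 (7 bits).
Concatenate: 0100111 = 0x27 (7 bits → U+0027).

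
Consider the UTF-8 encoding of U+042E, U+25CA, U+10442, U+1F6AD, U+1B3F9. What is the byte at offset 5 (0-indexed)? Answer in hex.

U+042E → 2-byte form D0 AE at offsets 0–1.
U+25CA → 3-byte form E2 97 8A at offsets 2–4.
U+10442 → 4-byte form F0 90 91 82 at offsets 5–8.
Offset 5 falls in char 3's range; it's byte 1 of F0 90 91 82 = 0xF0.

0xF0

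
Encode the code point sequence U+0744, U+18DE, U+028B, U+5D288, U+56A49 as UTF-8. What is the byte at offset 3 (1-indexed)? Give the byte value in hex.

0xE1

1-indexed offset 3 is 0-indexed offset 2.
U+0744 → 2-byte form DD 84 at offsets 0–1.
U+18DE → 3-byte form E1 A3 9E at offsets 2–4.
Offset 2 falls in char 2's range; it's byte 1 of E1 A3 9E = 0xE1.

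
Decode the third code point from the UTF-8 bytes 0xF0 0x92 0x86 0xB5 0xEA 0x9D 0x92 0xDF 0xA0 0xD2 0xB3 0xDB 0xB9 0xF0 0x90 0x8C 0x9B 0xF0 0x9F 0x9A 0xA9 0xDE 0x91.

Offset 0: leading byte 0xF0 = 11110000 → 4-byte char #1 = F0 92 86 B5.
Offset 4: leading byte 0xEA = 11101010 → 3-byte char #2 = EA 9D 92.
Offset 7: leading byte 0xDF = 11011111 → 2-byte char #3 = DF A0.
Leading byte 0xDF = 11011111 matches 110xxxxx → 2-byte sequence.
Byte 1: 0xDF = 11011111, payload 11111 (5 bits).
Byte 2: 0xA0 = 10100000 (10xxxxxx ✓), payload 100000.
Concatenate: 11111100000 = 0x7E0 (11 bits → U+07E0).

U+07E0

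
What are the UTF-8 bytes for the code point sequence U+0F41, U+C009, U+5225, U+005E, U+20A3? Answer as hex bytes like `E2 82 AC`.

U+0F41: 3-byte form → E0 BD 81.
U+C009: 3-byte form → EC 80 89.
U+5225: 3-byte form → E5 88 A5.
U+005E: 1-byte form → 5E.
U+20A3: 3-byte form → E2 82 A3.
Concatenated (13 bytes): E0 BD 81 EC 80 89 E5 88 A5 5E E2 82 A3.

E0 BD 81 EC 80 89 E5 88 A5 5E E2 82 A3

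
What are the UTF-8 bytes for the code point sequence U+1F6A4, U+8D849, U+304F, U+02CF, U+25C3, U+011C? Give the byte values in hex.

F0 9F 9A A4 F2 8D A1 89 E3 81 8F CB 8F E2 97 83 C4 9C

U+1F6A4: 4-byte form → F0 9F 9A A4.
U+8D849: 4-byte form → F2 8D A1 89.
U+304F: 3-byte form → E3 81 8F.
U+02CF: 2-byte form → CB 8F.
U+25C3: 3-byte form → E2 97 83.
U+011C: 2-byte form → C4 9C.
Concatenated (18 bytes): F0 9F 9A A4 F2 8D A1 89 E3 81 8F CB 8F E2 97 83 C4 9C.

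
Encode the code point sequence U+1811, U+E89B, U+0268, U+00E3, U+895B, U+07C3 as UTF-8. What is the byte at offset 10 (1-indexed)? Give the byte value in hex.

1-indexed offset 10 is 0-indexed offset 9.
U+1811 → 3-byte form E1 A0 91 at offsets 0–2.
U+E89B → 3-byte form EE A2 9B at offsets 3–5.
U+0268 → 2-byte form C9 A8 at offsets 6–7.
U+00E3 → 2-byte form C3 A3 at offsets 8–9.
Offset 9 falls in char 4's range; it's byte 2 of C3 A3 = 0xA3.

0xA3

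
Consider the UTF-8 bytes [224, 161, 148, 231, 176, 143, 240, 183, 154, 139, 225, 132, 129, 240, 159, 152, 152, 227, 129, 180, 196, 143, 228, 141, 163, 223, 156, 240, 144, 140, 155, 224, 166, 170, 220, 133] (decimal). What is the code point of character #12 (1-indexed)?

U+0705

Offset 0: leading byte 0xE0 = 11100000 → 3-byte char #1 = E0 A1 94.
Offset 3: leading byte 0xE7 = 11100111 → 3-byte char #2 = E7 B0 8F.
Offset 6: leading byte 0xF0 = 11110000 → 4-byte char #3 = F0 B7 9A 8B.
Offset 10: leading byte 0xE1 = 11100001 → 3-byte char #4 = E1 84 81.
Offset 13: leading byte 0xF0 = 11110000 → 4-byte char #5 = F0 9F 98 98.
Offset 17: leading byte 0xE3 = 11100011 → 3-byte char #6 = E3 81 B4.
Offset 20: leading byte 0xC4 = 11000100 → 2-byte char #7 = C4 8F.
Offset 22: leading byte 0xE4 = 11100100 → 3-byte char #8 = E4 8D A3.
Offset 25: leading byte 0xDF = 11011111 → 2-byte char #9 = DF 9C.
Offset 27: leading byte 0xF0 = 11110000 → 4-byte char #10 = F0 90 8C 9B.
Offset 31: leading byte 0xE0 = 11100000 → 3-byte char #11 = E0 A6 AA.
Offset 34: leading byte 0xDC = 11011100 → 2-byte char #12 = DC 85.
Leading byte 0xDC = 11011100 matches 110xxxxx → 2-byte sequence.
Byte 1: 0xDC = 11011100, payload 11100 (5 bits).
Byte 2: 0x85 = 10000101 (10xxxxxx ✓), payload 000101.
Concatenate: 11100000101 = 0x705 (11 bits → U+0705).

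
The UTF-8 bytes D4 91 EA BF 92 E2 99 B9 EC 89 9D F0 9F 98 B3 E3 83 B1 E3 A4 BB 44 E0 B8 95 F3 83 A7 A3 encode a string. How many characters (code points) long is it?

10

Byte at offset 0: 0xD4 = 11010100 → 2-byte char (#1). Advance 2.
Byte at offset 2: 0xEA = 11101010 → 3-byte char (#2). Advance 3.
Byte at offset 5: 0xE2 = 11100010 → 3-byte char (#3). Advance 3.
Byte at offset 8: 0xEC = 11101100 → 3-byte char (#4). Advance 3.
Byte at offset 11: 0xF0 = 11110000 → 4-byte char (#5). Advance 4.
Byte at offset 15: 0xE3 = 11100011 → 3-byte char (#6). Advance 3.
Byte at offset 18: 0xE3 = 11100011 → 3-byte char (#7). Advance 3.
Byte at offset 21: 0x44 = 01000100 → 1-byte char (#8). Advance 1.
Byte at offset 22: 0xE0 = 11100000 → 3-byte char (#9). Advance 3.
Byte at offset 25: 0xF3 = 11110011 → 4-byte char (#10). Advance 4.
Reached end at offset 29 after 10 code points.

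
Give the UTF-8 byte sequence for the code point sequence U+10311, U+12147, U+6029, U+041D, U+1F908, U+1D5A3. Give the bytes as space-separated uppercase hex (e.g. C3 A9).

F0 90 8C 91 F0 92 85 87 E6 80 A9 D0 9D F0 9F A4 88 F0 9D 96 A3

U+10311: 4-byte form → F0 90 8C 91.
U+12147: 4-byte form → F0 92 85 87.
U+6029: 3-byte form → E6 80 A9.
U+041D: 2-byte form → D0 9D.
U+1F908: 4-byte form → F0 9F A4 88.
U+1D5A3: 4-byte form → F0 9D 96 A3.
Concatenated (21 bytes): F0 90 8C 91 F0 92 85 87 E6 80 A9 D0 9D F0 9F A4 88 F0 9D 96 A3.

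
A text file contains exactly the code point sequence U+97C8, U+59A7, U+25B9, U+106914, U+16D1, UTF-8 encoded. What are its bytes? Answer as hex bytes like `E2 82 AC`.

E9 9F 88 E5 A6 A7 E2 96 B9 F4 86 A4 94 E1 9B 91

U+97C8: 3-byte form → E9 9F 88.
U+59A7: 3-byte form → E5 A6 A7.
U+25B9: 3-byte form → E2 96 B9.
U+106914: 4-byte form → F4 86 A4 94.
U+16D1: 3-byte form → E1 9B 91.
Concatenated (16 bytes): E9 9F 88 E5 A6 A7 E2 96 B9 F4 86 A4 94 E1 9B 91.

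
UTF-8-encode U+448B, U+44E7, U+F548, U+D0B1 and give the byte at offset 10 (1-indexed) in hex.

1-indexed offset 10 is 0-indexed offset 9.
U+448B → 3-byte form E4 92 8B at offsets 0–2.
U+44E7 → 3-byte form E4 93 A7 at offsets 3–5.
U+F548 → 3-byte form EF 95 88 at offsets 6–8.
U+D0B1 → 3-byte form ED 82 B1 at offsets 9–11.
Offset 9 falls in char 4's range; it's byte 1 of ED 82 B1 = 0xED.

0xED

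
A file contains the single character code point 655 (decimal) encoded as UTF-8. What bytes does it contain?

CA 8F

U+028F = 0x28F = 655 decimal. In range U+0080–U+07FF → 2-byte form: 110xxxxx 10xxxxxx.
Binary (11 bits): 01010001111.
Split 5+6: 01010 | 001111.
Byte 1: 11001010 = 0xCA.
Byte 2: 10001111 = 0x8F.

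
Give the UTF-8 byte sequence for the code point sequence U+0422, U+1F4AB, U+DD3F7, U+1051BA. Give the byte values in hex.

D0 A2 F0 9F 92 AB F3 9D 8F B7 F4 85 86 BA

U+0422: 2-byte form → D0 A2.
U+1F4AB: 4-byte form → F0 9F 92 AB.
U+DD3F7: 4-byte form → F3 9D 8F B7.
U+1051BA: 4-byte form → F4 85 86 BA.
Concatenated (14 bytes): D0 A2 F0 9F 92 AB F3 9D 8F B7 F4 85 86 BA.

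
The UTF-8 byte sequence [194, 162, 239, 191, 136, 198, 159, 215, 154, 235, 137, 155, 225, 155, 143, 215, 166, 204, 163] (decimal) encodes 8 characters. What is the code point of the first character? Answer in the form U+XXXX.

Offset 0: leading byte 0xC2 = 11000010 → 2-byte char #1 = C2 A2.
Leading byte 0xC2 = 11000010 matches 110xxxxx → 2-byte sequence.
Byte 1: 0xC2 = 11000010, payload 00010 (5 bits).
Byte 2: 0xA2 = 10100010 (10xxxxxx ✓), payload 100010.
Concatenate: 00010100010 = 0xA2 (11 bits → U+00A2).

U+00A2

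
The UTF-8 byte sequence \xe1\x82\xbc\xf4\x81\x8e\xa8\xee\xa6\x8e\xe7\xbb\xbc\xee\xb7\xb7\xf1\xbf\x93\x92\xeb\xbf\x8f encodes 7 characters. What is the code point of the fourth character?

Offset 0: leading byte 0xE1 = 11100001 → 3-byte char #1 = E1 82 BC.
Offset 3: leading byte 0xF4 = 11110100 → 4-byte char #2 = F4 81 8E A8.
Offset 7: leading byte 0xEE = 11101110 → 3-byte char #3 = EE A6 8E.
Offset 10: leading byte 0xE7 = 11100111 → 3-byte char #4 = E7 BB BC.
Leading byte 0xE7 = 11100111 matches 1110xxxx → 3-byte sequence.
Byte 1: 0xE7 = 11100111, payload 0111 (4 bits).
Byte 2: 0xBB = 10111011 (10xxxxxx ✓), payload 111011.
Byte 3: 0xBC = 10111100 (10xxxxxx ✓), payload 111100.
Concatenate: 0111111011111100 = 0x7EFC (16 bits → U+7EFC).

U+7EFC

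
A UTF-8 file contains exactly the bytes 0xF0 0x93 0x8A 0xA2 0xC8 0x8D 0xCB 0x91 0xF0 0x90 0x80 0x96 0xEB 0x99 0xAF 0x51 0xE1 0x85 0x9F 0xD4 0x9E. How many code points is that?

Byte at offset 0: 0xF0 = 11110000 → 4-byte char (#1). Advance 4.
Byte at offset 4: 0xC8 = 11001000 → 2-byte char (#2). Advance 2.
Byte at offset 6: 0xCB = 11001011 → 2-byte char (#3). Advance 2.
Byte at offset 8: 0xF0 = 11110000 → 4-byte char (#4). Advance 4.
Byte at offset 12: 0xEB = 11101011 → 3-byte char (#5). Advance 3.
Byte at offset 15: 0x51 = 01010001 → 1-byte char (#6). Advance 1.
Byte at offset 16: 0xE1 = 11100001 → 3-byte char (#7). Advance 3.
Byte at offset 19: 0xD4 = 11010100 → 2-byte char (#8). Advance 2.
Reached end at offset 21 after 8 code points.

8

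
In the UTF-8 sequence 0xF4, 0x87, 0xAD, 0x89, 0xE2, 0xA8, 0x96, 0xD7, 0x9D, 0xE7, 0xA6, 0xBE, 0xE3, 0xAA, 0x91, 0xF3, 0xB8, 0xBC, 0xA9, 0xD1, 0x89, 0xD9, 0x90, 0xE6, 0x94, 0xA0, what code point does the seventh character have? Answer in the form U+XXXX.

Offset 0: leading byte 0xF4 = 11110100 → 4-byte char #1 = F4 87 AD 89.
Offset 4: leading byte 0xE2 = 11100010 → 3-byte char #2 = E2 A8 96.
Offset 7: leading byte 0xD7 = 11010111 → 2-byte char #3 = D7 9D.
Offset 9: leading byte 0xE7 = 11100111 → 3-byte char #4 = E7 A6 BE.
Offset 12: leading byte 0xE3 = 11100011 → 3-byte char #5 = E3 AA 91.
Offset 15: leading byte 0xF3 = 11110011 → 4-byte char #6 = F3 B8 BC A9.
Offset 19: leading byte 0xD1 = 11010001 → 2-byte char #7 = D1 89.
Leading byte 0xD1 = 11010001 matches 110xxxxx → 2-byte sequence.
Byte 1: 0xD1 = 11010001, payload 10001 (5 bits).
Byte 2: 0x89 = 10001001 (10xxxxxx ✓), payload 001001.
Concatenate: 10001001001 = 0x449 (11 bits → U+0449).

U+0449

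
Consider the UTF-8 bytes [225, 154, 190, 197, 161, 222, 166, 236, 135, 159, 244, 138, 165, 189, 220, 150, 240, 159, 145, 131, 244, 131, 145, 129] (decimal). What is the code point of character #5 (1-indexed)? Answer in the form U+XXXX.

Offset 0: leading byte 0xE1 = 11100001 → 3-byte char #1 = E1 9A BE.
Offset 3: leading byte 0xC5 = 11000101 → 2-byte char #2 = C5 A1.
Offset 5: leading byte 0xDE = 11011110 → 2-byte char #3 = DE A6.
Offset 7: leading byte 0xEC = 11101100 → 3-byte char #4 = EC 87 9F.
Offset 10: leading byte 0xF4 = 11110100 → 4-byte char #5 = F4 8A A5 BD.
Leading byte 0xF4 = 11110100 matches 11110xxx → 4-byte sequence.
Byte 1: 0xF4 = 11110100, payload 100 (3 bits).
Byte 2: 0x8A = 10001010 (10xxxxxx ✓), payload 001010.
Byte 3: 0xA5 = 10100101 (10xxxxxx ✓), payload 100101.
Byte 4: 0xBD = 10111101 (10xxxxxx ✓), payload 111101.
Concatenate: 100001010100101111101 = 0x10A97D (21 bits → U+10A97D).

U+10A97D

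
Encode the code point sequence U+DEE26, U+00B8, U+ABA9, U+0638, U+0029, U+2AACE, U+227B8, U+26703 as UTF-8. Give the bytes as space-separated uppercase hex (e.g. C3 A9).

U+DEE26: 4-byte form → F3 9E B8 A6.
U+00B8: 2-byte form → C2 B8.
U+ABA9: 3-byte form → EA AE A9.
U+0638: 2-byte form → D8 B8.
U+0029: 1-byte form → 29.
U+2AACE: 4-byte form → F0 AA AB 8E.
U+227B8: 4-byte form → F0 A2 9E B8.
U+26703: 4-byte form → F0 A6 9C 83.
Concatenated (24 bytes): F3 9E B8 A6 C2 B8 EA AE A9 D8 B8 29 F0 AA AB 8E F0 A2 9E B8 F0 A6 9C 83.

F3 9E B8 A6 C2 B8 EA AE A9 D8 B8 29 F0 AA AB 8E F0 A2 9E B8 F0 A6 9C 83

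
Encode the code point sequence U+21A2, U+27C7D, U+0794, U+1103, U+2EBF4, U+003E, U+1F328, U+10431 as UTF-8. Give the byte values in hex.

E2 86 A2 F0 A7 B1 BD DE 94 E1 84 83 F0 AE AF B4 3E F0 9F 8C A8 F0 90 90 B1

U+21A2: 3-byte form → E2 86 A2.
U+27C7D: 4-byte form → F0 A7 B1 BD.
U+0794: 2-byte form → DE 94.
U+1103: 3-byte form → E1 84 83.
U+2EBF4: 4-byte form → F0 AE AF B4.
U+003E: 1-byte form → 3E.
U+1F328: 4-byte form → F0 9F 8C A8.
U+10431: 4-byte form → F0 90 90 B1.
Concatenated (25 bytes): E2 86 A2 F0 A7 B1 BD DE 94 E1 84 83 F0 AE AF B4 3E F0 9F 8C A8 F0 90 90 B1.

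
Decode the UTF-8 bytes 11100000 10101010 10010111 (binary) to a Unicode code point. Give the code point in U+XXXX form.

Leading byte 0xE0 = 11100000 matches 1110xxxx → 3-byte sequence.
Byte 1: 0xE0 = 11100000, payload 0000 (4 bits).
Byte 2: 0xAA = 10101010 (10xxxxxx ✓), payload 101010.
Byte 3: 0x97 = 10010111 (10xxxxxx ✓), payload 010111.
Concatenate: 0000101010010111 = 0xA97 (16 bits → U+0A97).

U+0A97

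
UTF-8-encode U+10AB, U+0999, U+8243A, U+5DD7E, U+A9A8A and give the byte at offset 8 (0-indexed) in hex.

0x90

U+10AB → 3-byte form E1 82 AB at offsets 0–2.
U+0999 → 3-byte form E0 A6 99 at offsets 3–5.
U+8243A → 4-byte form F2 82 90 BA at offsets 6–9.
Offset 8 falls in char 3's range; it's byte 3 of F2 82 90 BA = 0x90.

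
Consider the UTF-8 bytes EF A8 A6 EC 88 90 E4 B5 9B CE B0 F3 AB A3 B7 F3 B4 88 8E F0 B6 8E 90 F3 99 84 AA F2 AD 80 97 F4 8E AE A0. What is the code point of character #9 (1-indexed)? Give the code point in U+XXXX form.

Offset 0: leading byte 0xEF = 11101111 → 3-byte char #1 = EF A8 A6.
Offset 3: leading byte 0xEC = 11101100 → 3-byte char #2 = EC 88 90.
Offset 6: leading byte 0xE4 = 11100100 → 3-byte char #3 = E4 B5 9B.
Offset 9: leading byte 0xCE = 11001110 → 2-byte char #4 = CE B0.
Offset 11: leading byte 0xF3 = 11110011 → 4-byte char #5 = F3 AB A3 B7.
Offset 15: leading byte 0xF3 = 11110011 → 4-byte char #6 = F3 B4 88 8E.
Offset 19: leading byte 0xF0 = 11110000 → 4-byte char #7 = F0 B6 8E 90.
Offset 23: leading byte 0xF3 = 11110011 → 4-byte char #8 = F3 99 84 AA.
Offset 27: leading byte 0xF2 = 11110010 → 4-byte char #9 = F2 AD 80 97.
Leading byte 0xF2 = 11110010 matches 11110xxx → 4-byte sequence.
Byte 1: 0xF2 = 11110010, payload 010 (3 bits).
Byte 2: 0xAD = 10101101 (10xxxxxx ✓), payload 101101.
Byte 3: 0x80 = 10000000 (10xxxxxx ✓), payload 000000.
Byte 4: 0x97 = 10010111 (10xxxxxx ✓), payload 010111.
Concatenate: 010101101000000010111 = 0xAD017 (21 bits → U+AD017).

U+AD017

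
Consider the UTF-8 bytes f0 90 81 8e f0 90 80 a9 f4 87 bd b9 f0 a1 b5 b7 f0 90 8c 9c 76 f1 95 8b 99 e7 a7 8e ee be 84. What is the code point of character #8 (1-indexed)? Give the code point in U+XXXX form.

Offset 0: leading byte 0xF0 = 11110000 → 4-byte char #1 = F0 90 81 8E.
Offset 4: leading byte 0xF0 = 11110000 → 4-byte char #2 = F0 90 80 A9.
Offset 8: leading byte 0xF4 = 11110100 → 4-byte char #3 = F4 87 BD B9.
Offset 12: leading byte 0xF0 = 11110000 → 4-byte char #4 = F0 A1 B5 B7.
Offset 16: leading byte 0xF0 = 11110000 → 4-byte char #5 = F0 90 8C 9C.
Offset 20: leading byte 0x76 = 01110110 → 1-byte char #6 = 76.
Offset 21: leading byte 0xF1 = 11110001 → 4-byte char #7 = F1 95 8B 99.
Offset 25: leading byte 0xE7 = 11100111 → 3-byte char #8 = E7 A7 8E.
Leading byte 0xE7 = 11100111 matches 1110xxxx → 3-byte sequence.
Byte 1: 0xE7 = 11100111, payload 0111 (4 bits).
Byte 2: 0xA7 = 10100111 (10xxxxxx ✓), payload 100111.
Byte 3: 0x8E = 10001110 (10xxxxxx ✓), payload 001110.
Concatenate: 0111100111001110 = 0x79CE (16 bits → U+79CE).

U+79CE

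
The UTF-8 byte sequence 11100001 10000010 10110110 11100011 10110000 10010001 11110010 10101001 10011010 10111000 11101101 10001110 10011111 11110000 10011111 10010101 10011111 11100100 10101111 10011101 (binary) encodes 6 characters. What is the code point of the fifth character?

U+1F55F

Offset 0: leading byte 0xE1 = 11100001 → 3-byte char #1 = E1 82 B6.
Offset 3: leading byte 0xE3 = 11100011 → 3-byte char #2 = E3 B0 91.
Offset 6: leading byte 0xF2 = 11110010 → 4-byte char #3 = F2 A9 9A B8.
Offset 10: leading byte 0xED = 11101101 → 3-byte char #4 = ED 8E 9F.
Offset 13: leading byte 0xF0 = 11110000 → 4-byte char #5 = F0 9F 95 9F.
Leading byte 0xF0 = 11110000 matches 11110xxx → 4-byte sequence.
Byte 1: 0xF0 = 11110000, payload 000 (3 bits).
Byte 2: 0x9F = 10011111 (10xxxxxx ✓), payload 011111.
Byte 3: 0x95 = 10010101 (10xxxxxx ✓), payload 010101.
Byte 4: 0x9F = 10011111 (10xxxxxx ✓), payload 011111.
Concatenate: 000011111010101011111 = 0x1F55F (21 bits → U+1F55F).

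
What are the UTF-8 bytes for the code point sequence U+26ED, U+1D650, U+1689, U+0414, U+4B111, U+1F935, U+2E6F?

E2 9B AD F0 9D 99 90 E1 9A 89 D0 94 F1 8B 84 91 F0 9F A4 B5 E2 B9 AF

U+26ED: 3-byte form → E2 9B AD.
U+1D650: 4-byte form → F0 9D 99 90.
U+1689: 3-byte form → E1 9A 89.
U+0414: 2-byte form → D0 94.
U+4B111: 4-byte form → F1 8B 84 91.
U+1F935: 4-byte form → F0 9F A4 B5.
U+2E6F: 3-byte form → E2 B9 AF.
Concatenated (23 bytes): E2 9B AD F0 9D 99 90 E1 9A 89 D0 94 F1 8B 84 91 F0 9F A4 B5 E2 B9 AF.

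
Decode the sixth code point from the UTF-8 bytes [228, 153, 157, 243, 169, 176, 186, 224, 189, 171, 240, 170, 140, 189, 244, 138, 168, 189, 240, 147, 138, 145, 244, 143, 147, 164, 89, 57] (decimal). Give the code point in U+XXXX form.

Offset 0: leading byte 0xE4 = 11100100 → 3-byte char #1 = E4 99 9D.
Offset 3: leading byte 0xF3 = 11110011 → 4-byte char #2 = F3 A9 B0 BA.
Offset 7: leading byte 0xE0 = 11100000 → 3-byte char #3 = E0 BD AB.
Offset 10: leading byte 0xF0 = 11110000 → 4-byte char #4 = F0 AA 8C BD.
Offset 14: leading byte 0xF4 = 11110100 → 4-byte char #5 = F4 8A A8 BD.
Offset 18: leading byte 0xF0 = 11110000 → 4-byte char #6 = F0 93 8A 91.
Leading byte 0xF0 = 11110000 matches 11110xxx → 4-byte sequence.
Byte 1: 0xF0 = 11110000, payload 000 (3 bits).
Byte 2: 0x93 = 10010011 (10xxxxxx ✓), payload 010011.
Byte 3: 0x8A = 10001010 (10xxxxxx ✓), payload 001010.
Byte 4: 0x91 = 10010001 (10xxxxxx ✓), payload 010001.
Concatenate: 000010011001010010001 = 0x13291 (21 bits → U+13291).

U+13291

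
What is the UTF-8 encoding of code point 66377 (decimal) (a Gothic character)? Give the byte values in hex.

U+10349 = 0x10349 = 66377 decimal. In range U+10000–U+10FFFF → 4-byte form: 11110xxx 10xxxxxx 10xxxxxx 10xxxxxx.
Binary (21 bits): 000010000001101001001.
Split 3+6+6+6: 000 | 010000 | 001101 | 001001.
Byte 1: 11110000 = 0xF0.
Byte 2: 10010000 = 0x90.
Byte 3: 10001101 = 0x8D.
Byte 4: 10001001 = 0x89.

F0 90 8D 89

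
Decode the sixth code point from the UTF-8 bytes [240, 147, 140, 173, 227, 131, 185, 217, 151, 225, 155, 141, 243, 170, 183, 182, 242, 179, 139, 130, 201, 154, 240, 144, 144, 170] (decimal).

Offset 0: leading byte 0xF0 = 11110000 → 4-byte char #1 = F0 93 8C AD.
Offset 4: leading byte 0xE3 = 11100011 → 3-byte char #2 = E3 83 B9.
Offset 7: leading byte 0xD9 = 11011001 → 2-byte char #3 = D9 97.
Offset 9: leading byte 0xE1 = 11100001 → 3-byte char #4 = E1 9B 8D.
Offset 12: leading byte 0xF3 = 11110011 → 4-byte char #5 = F3 AA B7 B6.
Offset 16: leading byte 0xF2 = 11110010 → 4-byte char #6 = F2 B3 8B 82.
Leading byte 0xF2 = 11110010 matches 11110xxx → 4-byte sequence.
Byte 1: 0xF2 = 11110010, payload 010 (3 bits).
Byte 2: 0xB3 = 10110011 (10xxxxxx ✓), payload 110011.
Byte 3: 0x8B = 10001011 (10xxxxxx ✓), payload 001011.
Byte 4: 0x82 = 10000010 (10xxxxxx ✓), payload 000010.
Concatenate: 010110011001011000010 = 0xB32C2 (21 bits → U+B32C2).

U+B32C2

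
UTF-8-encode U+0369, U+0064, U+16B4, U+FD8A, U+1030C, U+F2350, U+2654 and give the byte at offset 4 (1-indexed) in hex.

0xE1

1-indexed offset 4 is 0-indexed offset 3.
U+0369 → 2-byte form CD A9 at offsets 0–1.
U+0064 → 1-byte form 64 at offsets 2–2.
U+16B4 → 3-byte form E1 9A B4 at offsets 3–5.
Offset 3 falls in char 3's range; it's byte 1 of E1 9A B4 = 0xE1.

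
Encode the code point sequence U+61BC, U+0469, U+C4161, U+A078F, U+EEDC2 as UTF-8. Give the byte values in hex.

E6 86 BC D1 A9 F3 84 85 A1 F2 A0 9E 8F F3 AE B7 82

U+61BC: 3-byte form → E6 86 BC.
U+0469: 2-byte form → D1 A9.
U+C4161: 4-byte form → F3 84 85 A1.
U+A078F: 4-byte form → F2 A0 9E 8F.
U+EEDC2: 4-byte form → F3 AE B7 82.
Concatenated (17 bytes): E6 86 BC D1 A9 F3 84 85 A1 F2 A0 9E 8F F3 AE B7 82.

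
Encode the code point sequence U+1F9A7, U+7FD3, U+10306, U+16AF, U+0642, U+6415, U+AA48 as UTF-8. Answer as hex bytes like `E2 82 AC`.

F0 9F A6 A7 E7 BF 93 F0 90 8C 86 E1 9A AF D9 82 E6 90 95 EA A9 88

U+1F9A7: 4-byte form → F0 9F A6 A7.
U+7FD3: 3-byte form → E7 BF 93.
U+10306: 4-byte form → F0 90 8C 86.
U+16AF: 3-byte form → E1 9A AF.
U+0642: 2-byte form → D9 82.
U+6415: 3-byte form → E6 90 95.
U+AA48: 3-byte form → EA A9 88.
Concatenated (22 bytes): F0 9F A6 A7 E7 BF 93 F0 90 8C 86 E1 9A AF D9 82 E6 90 95 EA A9 88.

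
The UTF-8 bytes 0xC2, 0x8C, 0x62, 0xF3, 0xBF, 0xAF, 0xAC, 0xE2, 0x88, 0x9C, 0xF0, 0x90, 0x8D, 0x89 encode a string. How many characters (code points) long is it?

5

Byte at offset 0: 0xC2 = 11000010 → 2-byte char (#1). Advance 2.
Byte at offset 2: 0x62 = 01100010 → 1-byte char (#2). Advance 1.
Byte at offset 3: 0xF3 = 11110011 → 4-byte char (#3). Advance 4.
Byte at offset 7: 0xE2 = 11100010 → 3-byte char (#4). Advance 3.
Byte at offset 10: 0xF0 = 11110000 → 4-byte char (#5). Advance 4.
Reached end at offset 14 after 5 code points.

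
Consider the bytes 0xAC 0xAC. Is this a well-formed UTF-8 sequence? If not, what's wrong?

invalid (continuation byte with no leading byte)

Byte 0xAC = 10101100 has the form 10xxxxxx — a continuation byte — but there is no preceding leading byte.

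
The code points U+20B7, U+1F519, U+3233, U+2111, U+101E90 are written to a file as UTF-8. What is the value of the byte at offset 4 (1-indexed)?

1-indexed offset 4 is 0-indexed offset 3.
U+20B7 → 3-byte form E2 82 B7 at offsets 0–2.
U+1F519 → 4-byte form F0 9F 94 99 at offsets 3–6.
Offset 3 falls in char 2's range; it's byte 1 of F0 9F 94 99 = 0xF0.

0xF0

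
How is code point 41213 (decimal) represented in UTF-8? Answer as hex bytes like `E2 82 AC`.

EA 83 BD

U+A0FD = 0xA0FD = 41213 decimal. In range U+0800–U+FFFF → 3-byte form: 1110xxxx 10xxxxxx 10xxxxxx.
Binary (16 bits): 1010000011111101.
Split 4+6+6: 1010 | 000011 | 111101.
Byte 1: 11101010 = 0xEA.
Byte 2: 10000011 = 0x83.
Byte 3: 10111101 = 0xBD.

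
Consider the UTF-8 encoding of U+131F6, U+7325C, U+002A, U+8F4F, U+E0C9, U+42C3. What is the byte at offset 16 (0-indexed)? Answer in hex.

U+131F6 → 4-byte form F0 93 87 B6 at offsets 0–3.
U+7325C → 4-byte form F1 B3 89 9C at offsets 4–7.
U+002A → 1-byte form 2A at offsets 8–8.
U+8F4F → 3-byte form E8 BD 8F at offsets 9–11.
U+E0C9 → 3-byte form EE 83 89 at offsets 12–14.
U+42C3 → 3-byte form E4 8B 83 at offsets 15–17.
Offset 16 falls in char 6's range; it's byte 2 of E4 8B 83 = 0x8B.

0x8B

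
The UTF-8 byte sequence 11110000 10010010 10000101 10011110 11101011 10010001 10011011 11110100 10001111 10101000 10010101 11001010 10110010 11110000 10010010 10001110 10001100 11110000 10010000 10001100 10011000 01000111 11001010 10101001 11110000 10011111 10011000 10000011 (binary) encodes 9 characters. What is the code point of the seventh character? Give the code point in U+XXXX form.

Offset 0: leading byte 0xF0 = 11110000 → 4-byte char #1 = F0 92 85 9E.
Offset 4: leading byte 0xEB = 11101011 → 3-byte char #2 = EB 91 9B.
Offset 7: leading byte 0xF4 = 11110100 → 4-byte char #3 = F4 8F A8 95.
Offset 11: leading byte 0xCA = 11001010 → 2-byte char #4 = CA B2.
Offset 13: leading byte 0xF0 = 11110000 → 4-byte char #5 = F0 92 8E 8C.
Offset 17: leading byte 0xF0 = 11110000 → 4-byte char #6 = F0 90 8C 98.
Offset 21: leading byte 0x47 = 01000111 → 1-byte char #7 = 47.
Leading byte 0x47 = 01000111 matches 0xxxxxxx → 1-byte sequence.
Byte 1: 0x47 = 01000111, payload 1000111 (7 bits).
Concatenate: 1000111 = 0x47 (7 bits → U+0047).

U+0047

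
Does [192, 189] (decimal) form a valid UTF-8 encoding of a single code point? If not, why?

Leading byte 0xC0 = 11000000 → 2-byte form.
Continuation bytes all match 10xxxxxx. Payload decodes to 0x3D.
But 0x3D < 0x80, the minimum for a 2-byte sequence — this is an overlong encoding.

invalid (overlong encoding)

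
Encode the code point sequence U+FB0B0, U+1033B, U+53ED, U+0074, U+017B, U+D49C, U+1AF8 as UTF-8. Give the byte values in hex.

U+FB0B0: 4-byte form → F3 BB 82 B0.
U+1033B: 4-byte form → F0 90 8C BB.
U+53ED: 3-byte form → E5 8F AD.
U+0074: 1-byte form → 74.
U+017B: 2-byte form → C5 BB.
U+D49C: 3-byte form → ED 92 9C.
U+1AF8: 3-byte form → E1 AB B8.
Concatenated (20 bytes): F3 BB 82 B0 F0 90 8C BB E5 8F AD 74 C5 BB ED 92 9C E1 AB B8.

F3 BB 82 B0 F0 90 8C BB E5 8F AD 74 C5 BB ED 92 9C E1 AB B8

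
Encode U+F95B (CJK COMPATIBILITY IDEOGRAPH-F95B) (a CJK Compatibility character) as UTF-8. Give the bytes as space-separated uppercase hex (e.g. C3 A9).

U+F95B = 0xF95B = 63835 decimal. In range U+0800–U+FFFF → 3-byte form: 1110xxxx 10xxxxxx 10xxxxxx.
Binary (16 bits): 1111100101011011.
Split 4+6+6: 1111 | 100101 | 011011.
Byte 1: 11101111 = 0xEF.
Byte 2: 10100101 = 0xA5.
Byte 3: 10011011 = 0x9B.

EF A5 9B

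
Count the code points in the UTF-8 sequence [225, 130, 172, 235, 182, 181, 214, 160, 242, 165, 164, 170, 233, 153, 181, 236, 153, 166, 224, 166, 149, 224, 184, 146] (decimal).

8

Byte at offset 0: 0xE1 = 11100001 → 3-byte char (#1). Advance 3.
Byte at offset 3: 0xEB = 11101011 → 3-byte char (#2). Advance 3.
Byte at offset 6: 0xD6 = 11010110 → 2-byte char (#3). Advance 2.
Byte at offset 8: 0xF2 = 11110010 → 4-byte char (#4). Advance 4.
Byte at offset 12: 0xE9 = 11101001 → 3-byte char (#5). Advance 3.
Byte at offset 15: 0xEC = 11101100 → 3-byte char (#6). Advance 3.
Byte at offset 18: 0xE0 = 11100000 → 3-byte char (#7). Advance 3.
Byte at offset 21: 0xE0 = 11100000 → 3-byte char (#8). Advance 3.
Reached end at offset 24 after 8 code points.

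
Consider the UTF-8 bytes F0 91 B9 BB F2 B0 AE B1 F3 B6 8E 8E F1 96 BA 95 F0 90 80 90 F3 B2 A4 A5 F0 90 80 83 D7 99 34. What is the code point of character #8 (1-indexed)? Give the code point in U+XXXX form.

U+05D9

Offset 0: leading byte 0xF0 = 11110000 → 4-byte char #1 = F0 91 B9 BB.
Offset 4: leading byte 0xF2 = 11110010 → 4-byte char #2 = F2 B0 AE B1.
Offset 8: leading byte 0xF3 = 11110011 → 4-byte char #3 = F3 B6 8E 8E.
Offset 12: leading byte 0xF1 = 11110001 → 4-byte char #4 = F1 96 BA 95.
Offset 16: leading byte 0xF0 = 11110000 → 4-byte char #5 = F0 90 80 90.
Offset 20: leading byte 0xF3 = 11110011 → 4-byte char #6 = F3 B2 A4 A5.
Offset 24: leading byte 0xF0 = 11110000 → 4-byte char #7 = F0 90 80 83.
Offset 28: leading byte 0xD7 = 11010111 → 2-byte char #8 = D7 99.
Leading byte 0xD7 = 11010111 matches 110xxxxx → 2-byte sequence.
Byte 1: 0xD7 = 11010111, payload 10111 (5 bits).
Byte 2: 0x99 = 10011001 (10xxxxxx ✓), payload 011001.
Concatenate: 10111011001 = 0x5D9 (11 bits → U+05D9).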